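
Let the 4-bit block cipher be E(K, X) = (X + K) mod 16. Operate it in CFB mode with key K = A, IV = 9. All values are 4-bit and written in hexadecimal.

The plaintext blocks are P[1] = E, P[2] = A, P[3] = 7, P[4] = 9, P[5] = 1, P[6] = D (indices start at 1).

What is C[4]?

C[4] = 3

CFB encryption: C_i = P_i ⊕ E(K, C_{i−1}), with C_{0} = IV.
C[1]: E(K, 9) = 3; E ⊕ 3 = D.
C[2]: E(K, D) = 7; A ⊕ 7 = D.
C[3]: E(K, D) = 7; 7 ⊕ 7 = 0.
C[4]: E(K, 0) = A; 9 ⊕ A = 3.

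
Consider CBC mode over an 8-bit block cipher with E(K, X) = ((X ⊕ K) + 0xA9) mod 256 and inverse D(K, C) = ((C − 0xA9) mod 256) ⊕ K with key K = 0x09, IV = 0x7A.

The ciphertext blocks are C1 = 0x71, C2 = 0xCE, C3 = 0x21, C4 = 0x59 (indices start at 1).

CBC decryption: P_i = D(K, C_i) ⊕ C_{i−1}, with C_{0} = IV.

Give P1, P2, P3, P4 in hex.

P1 = 0xBB, P2 = 0x5D, P3 = 0xBF, P4 = 0x98

P1: D(K, 0x71) = 0xC1; 0xC1 ⊕ 0x7A = 0xBB.
P2: D(K, 0xCE) = 0x2C; 0x2C ⊕ 0x71 = 0x5D.
P3: D(K, 0x21) = 0x71; 0x71 ⊕ 0xCE = 0xBF.
P4: D(K, 0x59) = 0xB9; 0xB9 ⊕ 0x21 = 0x98.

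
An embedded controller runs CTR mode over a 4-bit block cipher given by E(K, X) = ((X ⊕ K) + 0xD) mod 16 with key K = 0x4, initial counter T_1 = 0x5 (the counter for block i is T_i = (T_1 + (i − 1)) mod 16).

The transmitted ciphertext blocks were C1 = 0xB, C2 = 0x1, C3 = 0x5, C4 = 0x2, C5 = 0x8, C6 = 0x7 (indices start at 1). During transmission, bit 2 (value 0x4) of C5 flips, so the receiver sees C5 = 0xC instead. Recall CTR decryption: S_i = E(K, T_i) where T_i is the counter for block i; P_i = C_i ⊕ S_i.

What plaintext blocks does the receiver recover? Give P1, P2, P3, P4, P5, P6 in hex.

P1 = 0x5, P2 = 0xE, P3 = 0x5, P4 = 0xB, P5 = 0x6, P6 = 0xC

Only C5 changed, to 0xC. In CTR, a change in C_i flips the same bit in P_i only; the keystream is unaffected. Decrypting the received ciphertext:
P1: T = 0x5, S = E(K, T) = 0xE; 0xB ⊕ 0xE = 0x5.
P2: T = 0x6, S = E(K, T) = 0xF; 0x1 ⊕ 0xF = 0xE.
P3: T = 0x7, S = E(K, T) = 0x0; 0x5 ⊕ 0x0 = 0x5.
P4: T = 0x8, S = E(K, T) = 0x9; 0x2 ⊕ 0x9 = 0xB.
P5: T = 0x9, S = E(K, T) = 0xA; 0xC ⊕ 0xA = 0x6.
P6: T = 0xA, S = E(K, T) = 0xB; 0x7 ⊕ 0xB = 0xC.
Blocks that differ from the original plaintext: P5.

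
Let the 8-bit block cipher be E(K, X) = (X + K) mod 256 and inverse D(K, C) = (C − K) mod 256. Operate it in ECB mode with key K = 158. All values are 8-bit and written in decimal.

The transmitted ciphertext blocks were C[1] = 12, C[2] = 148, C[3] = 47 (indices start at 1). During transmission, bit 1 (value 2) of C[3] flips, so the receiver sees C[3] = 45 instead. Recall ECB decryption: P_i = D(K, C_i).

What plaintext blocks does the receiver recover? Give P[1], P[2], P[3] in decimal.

Only C[3] changed, to 45. In ECB, a change in C_i affects only P_i. Decrypting the received ciphertext:
P[1]: D(K, 12) = 110.
P[2]: D(K, 148) = 246.
P[3]: D(K, 45) = 143.
Blocks that differ from the original plaintext: P[3].

P[1] = 110, P[2] = 246, P[3] = 143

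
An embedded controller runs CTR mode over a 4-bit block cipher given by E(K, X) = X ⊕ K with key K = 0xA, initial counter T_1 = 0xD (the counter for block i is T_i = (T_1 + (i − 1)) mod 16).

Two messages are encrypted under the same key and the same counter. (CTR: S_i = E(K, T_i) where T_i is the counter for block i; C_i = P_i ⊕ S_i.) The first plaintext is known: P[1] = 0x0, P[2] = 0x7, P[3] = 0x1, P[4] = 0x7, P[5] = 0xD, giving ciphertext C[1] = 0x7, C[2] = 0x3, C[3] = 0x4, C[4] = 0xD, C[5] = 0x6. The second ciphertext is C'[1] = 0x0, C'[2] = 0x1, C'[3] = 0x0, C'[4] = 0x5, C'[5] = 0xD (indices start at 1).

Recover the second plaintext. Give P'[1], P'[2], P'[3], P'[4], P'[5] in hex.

In CTR with a reused counter, both messages share the same keystream S_i, so C_i ⊕ C'_i = P_i ⊕ P'_i and thus P'_i = P_i ⊕ C_i ⊕ C'_i.
P'[1]: 0x0 ⊕ 0x7 ⊕ 0x0 = 0x7.
P'[2]: 0x7 ⊕ 0x3 ⊕ 0x1 = 0x5.
P'[3]: 0x1 ⊕ 0x4 ⊕ 0x0 = 0x5.
P'[4]: 0x7 ⊕ 0xD ⊕ 0x5 = 0xF.
P'[5]: 0xD ⊕ 0x6 ⊕ 0xD = 0x6.

P'[1] = 0x7, P'[2] = 0x5, P'[3] = 0x5, P'[4] = 0xF, P'[5] = 0x6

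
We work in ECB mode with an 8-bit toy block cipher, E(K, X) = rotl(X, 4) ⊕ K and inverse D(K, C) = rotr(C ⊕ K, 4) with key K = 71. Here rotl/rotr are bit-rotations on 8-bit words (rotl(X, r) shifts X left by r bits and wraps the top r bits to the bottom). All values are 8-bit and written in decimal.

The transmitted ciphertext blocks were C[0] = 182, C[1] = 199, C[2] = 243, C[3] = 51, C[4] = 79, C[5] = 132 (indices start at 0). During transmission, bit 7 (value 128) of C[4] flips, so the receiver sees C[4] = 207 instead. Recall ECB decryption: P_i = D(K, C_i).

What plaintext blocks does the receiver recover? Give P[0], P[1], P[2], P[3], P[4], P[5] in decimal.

Only C[4] changed, to 207. In ECB, a change in C_i affects only P_i. Decrypting the received ciphertext:
P[0]: D(K, 182) = 31.
P[1]: D(K, 199) = 8.
P[2]: D(K, 243) = 75.
P[3]: D(K, 51) = 71.
P[4]: D(K, 207) = 136.
P[5]: D(K, 132) = 60.
Blocks that differ from the original plaintext: P[4].

P[0] = 31, P[1] = 8, P[2] = 75, P[3] = 71, P[4] = 136, P[5] = 60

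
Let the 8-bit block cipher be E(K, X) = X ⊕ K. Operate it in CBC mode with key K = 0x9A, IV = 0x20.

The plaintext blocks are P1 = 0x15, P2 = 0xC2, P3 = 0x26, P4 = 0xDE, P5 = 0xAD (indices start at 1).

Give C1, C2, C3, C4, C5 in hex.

CBC encryption: C_i = E(K, P_i ⊕ C_{i−1}), with C_{0} = IV.
C1: P1 ⊕ 0x20 = 0x35; E(K, 0x35) = 0xAF.
C2: P2 ⊕ 0xAF = 0x6D; E(K, 0x6D) = 0xF7.
C3: P3 ⊕ 0xF7 = 0xD1; E(K, 0xD1) = 0x4B.
C4: P4 ⊕ 0x4B = 0x95; E(K, 0x95) = 0x0F.
C5: P5 ⊕ 0x0F = 0xA2; E(K, 0xA2) = 0x38.

C1 = 0xAF, C2 = 0xF7, C3 = 0x4B, C4 = 0x0F, C5 = 0x38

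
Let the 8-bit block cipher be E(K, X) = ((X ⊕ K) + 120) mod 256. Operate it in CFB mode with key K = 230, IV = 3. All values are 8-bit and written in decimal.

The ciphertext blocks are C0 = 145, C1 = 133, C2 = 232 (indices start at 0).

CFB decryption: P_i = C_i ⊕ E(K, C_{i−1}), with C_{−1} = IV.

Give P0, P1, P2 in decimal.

P0 = 204, P1 = 106, P2 = 51

P0: E(K, 3) = 93; 145 ⊕ 93 = 204.
P1: E(K, 145) = 239; 133 ⊕ 239 = 106.
P2: E(K, 133) = 219; 232 ⊕ 219 = 51.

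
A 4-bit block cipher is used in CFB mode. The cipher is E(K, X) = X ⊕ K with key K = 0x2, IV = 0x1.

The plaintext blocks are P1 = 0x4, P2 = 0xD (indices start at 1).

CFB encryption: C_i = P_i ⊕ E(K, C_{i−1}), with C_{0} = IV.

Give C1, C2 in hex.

C1: E(K, 0x1) = 0x3; 0x4 ⊕ 0x3 = 0x7.
C2: E(K, 0x7) = 0x5; 0xD ⊕ 0x5 = 0x8.

C1 = 0x7, C2 = 0x8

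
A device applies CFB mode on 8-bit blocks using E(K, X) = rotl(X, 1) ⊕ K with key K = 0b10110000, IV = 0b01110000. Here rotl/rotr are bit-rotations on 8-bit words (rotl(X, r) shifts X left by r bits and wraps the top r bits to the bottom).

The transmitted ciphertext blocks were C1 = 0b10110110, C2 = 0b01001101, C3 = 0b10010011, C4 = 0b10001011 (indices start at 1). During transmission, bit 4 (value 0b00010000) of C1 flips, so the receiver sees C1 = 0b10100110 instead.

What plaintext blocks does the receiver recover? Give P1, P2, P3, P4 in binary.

P1 = 0b11110110, P2 = 0b10110000, P3 = 0b10111001, P4 = 0b00011100

CFB decryption: P_i = C_i ⊕ E(K, C_{i−1}), with C_{0} = IV.
Only C1 changed, to 0b10100110. In CFB, a change in C_i flips the same bit in P_i and garbles P_{i+1}. Decrypting the received ciphertext:
P1: E(K, 0b01110000) = 0b01010000; 0b10100110 ⊕ 0b01010000 = 0b11110110.
P2: E(K, 0b10100110) = 0b11111101; 0b01001101 ⊕ 0b11111101 = 0b10110000.
P3: E(K, 0b01001101) = 0b00101010; 0b10010011 ⊕ 0b00101010 = 0b10111001.
P4: E(K, 0b10010011) = 0b10010111; 0b10001011 ⊕ 0b10010111 = 0b00011100.
Blocks that differ from the original plaintext: P1, P2.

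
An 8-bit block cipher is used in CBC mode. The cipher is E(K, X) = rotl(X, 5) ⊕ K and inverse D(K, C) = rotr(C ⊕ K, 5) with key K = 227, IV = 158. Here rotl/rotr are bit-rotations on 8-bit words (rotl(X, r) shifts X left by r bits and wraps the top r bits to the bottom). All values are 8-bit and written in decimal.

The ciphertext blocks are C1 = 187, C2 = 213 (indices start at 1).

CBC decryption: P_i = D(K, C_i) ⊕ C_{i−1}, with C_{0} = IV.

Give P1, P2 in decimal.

P1 = 92, P2 = 10

P1: D(K, 187) = 194; 194 ⊕ 158 = 92.
P2: D(K, 213) = 177; 177 ⊕ 187 = 10.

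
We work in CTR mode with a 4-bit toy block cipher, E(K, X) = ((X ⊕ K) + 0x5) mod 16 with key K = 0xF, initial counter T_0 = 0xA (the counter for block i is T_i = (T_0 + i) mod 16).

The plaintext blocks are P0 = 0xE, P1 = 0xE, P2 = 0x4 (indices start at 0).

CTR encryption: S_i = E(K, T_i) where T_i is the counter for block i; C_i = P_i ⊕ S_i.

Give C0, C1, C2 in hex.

C0 = 0x4, C1 = 0x7, C2 = 0xC

C0: T = 0xA, S = E(K, T) = 0xA; 0xE ⊕ 0xA = 0x4.
C1: T = 0xB, S = E(K, T) = 0x9; 0xE ⊕ 0x9 = 0x7.
C2: T = 0xC, S = E(K, T) = 0x8; 0x4 ⊕ 0x8 = 0xC.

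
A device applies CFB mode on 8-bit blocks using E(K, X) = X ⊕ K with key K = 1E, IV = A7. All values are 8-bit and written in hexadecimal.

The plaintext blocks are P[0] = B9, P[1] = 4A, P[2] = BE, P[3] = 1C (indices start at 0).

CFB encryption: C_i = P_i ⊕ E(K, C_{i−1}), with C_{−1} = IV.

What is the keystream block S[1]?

C[0]: E(K, A7) = B9; B9 ⊕ B9 = 00.
C[1]: E(K, 00) = 1E; 4A ⊕ 1E = 54.
So S[1] = 1E.

1E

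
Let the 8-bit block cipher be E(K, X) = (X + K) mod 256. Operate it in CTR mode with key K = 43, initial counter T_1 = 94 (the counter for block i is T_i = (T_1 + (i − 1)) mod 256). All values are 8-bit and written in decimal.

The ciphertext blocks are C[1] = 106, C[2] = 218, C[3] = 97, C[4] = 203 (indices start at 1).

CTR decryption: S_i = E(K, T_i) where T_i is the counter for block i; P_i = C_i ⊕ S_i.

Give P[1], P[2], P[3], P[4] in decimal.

P[1]: T = 94, S = E(K, T) = 137; 106 ⊕ 137 = 227.
P[2]: T = 95, S = E(K, T) = 138; 218 ⊕ 138 = 80.
P[3]: T = 96, S = E(K, T) = 139; 97 ⊕ 139 = 234.
P[4]: T = 97, S = E(K, T) = 140; 203 ⊕ 140 = 71.

P[1] = 227, P[2] = 80, P[3] = 234, P[4] = 71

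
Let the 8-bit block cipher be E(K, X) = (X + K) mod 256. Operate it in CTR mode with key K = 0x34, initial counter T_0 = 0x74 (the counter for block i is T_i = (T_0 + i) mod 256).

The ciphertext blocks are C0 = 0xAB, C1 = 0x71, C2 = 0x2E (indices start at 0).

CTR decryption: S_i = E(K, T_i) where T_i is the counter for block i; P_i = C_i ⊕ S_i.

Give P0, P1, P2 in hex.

P0: T = 0x74, S = E(K, T) = 0xA8; 0xAB ⊕ 0xA8 = 0x03.
P1: T = 0x75, S = E(K, T) = 0xA9; 0x71 ⊕ 0xA9 = 0xD8.
P2: T = 0x76, S = E(K, T) = 0xAA; 0x2E ⊕ 0xAA = 0x84.

P0 = 0x03, P1 = 0xD8, P2 = 0x84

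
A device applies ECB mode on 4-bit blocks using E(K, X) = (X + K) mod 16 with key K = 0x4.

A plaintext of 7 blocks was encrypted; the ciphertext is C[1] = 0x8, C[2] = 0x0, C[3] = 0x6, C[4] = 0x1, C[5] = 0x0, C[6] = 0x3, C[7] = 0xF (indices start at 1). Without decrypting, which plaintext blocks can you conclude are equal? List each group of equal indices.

ECB encrypts each block independently with the same key, so equal ciphertext blocks imply equal plaintext blocks.
C[2] = C[5] = 0x0, so P[2] = P[5].

P[2] = P[5]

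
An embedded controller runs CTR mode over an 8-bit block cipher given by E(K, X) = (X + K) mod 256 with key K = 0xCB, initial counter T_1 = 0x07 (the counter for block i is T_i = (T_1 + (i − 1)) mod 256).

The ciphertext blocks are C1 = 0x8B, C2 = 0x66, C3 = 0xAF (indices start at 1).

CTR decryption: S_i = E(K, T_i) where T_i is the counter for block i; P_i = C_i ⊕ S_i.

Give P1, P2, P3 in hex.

P1 = 0x59, P2 = 0xB5, P3 = 0x7B

P1: T = 0x07, S = E(K, T) = 0xD2; 0x8B ⊕ 0xD2 = 0x59.
P2: T = 0x08, S = E(K, T) = 0xD3; 0x66 ⊕ 0xD3 = 0xB5.
P3: T = 0x09, S = E(K, T) = 0xD4; 0xAF ⊕ 0xD4 = 0x7B.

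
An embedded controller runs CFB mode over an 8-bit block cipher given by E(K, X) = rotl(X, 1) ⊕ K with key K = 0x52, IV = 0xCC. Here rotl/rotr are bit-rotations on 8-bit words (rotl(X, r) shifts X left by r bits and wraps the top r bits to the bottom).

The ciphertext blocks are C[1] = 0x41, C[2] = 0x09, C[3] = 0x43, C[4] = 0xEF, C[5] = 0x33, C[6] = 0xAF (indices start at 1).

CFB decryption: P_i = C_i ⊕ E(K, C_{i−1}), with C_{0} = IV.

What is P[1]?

P[1]: E(K, 0xCC) = 0xCB; 0x41 ⊕ 0xCB = 0x8A.

P[1] = 0x8A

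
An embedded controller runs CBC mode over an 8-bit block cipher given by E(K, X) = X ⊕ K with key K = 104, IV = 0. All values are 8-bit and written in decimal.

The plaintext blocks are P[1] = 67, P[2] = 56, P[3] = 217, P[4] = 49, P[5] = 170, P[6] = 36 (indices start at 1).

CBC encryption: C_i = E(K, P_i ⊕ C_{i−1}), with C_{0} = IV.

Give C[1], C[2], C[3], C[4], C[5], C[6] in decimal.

C[1]: P[1] ⊕ 0 = 67; E(K, 67) = 43.
C[2]: P[2] ⊕ 43 = 19; E(K, 19) = 123.
C[3]: P[3] ⊕ 123 = 162; E(K, 162) = 202.
C[4]: P[4] ⊕ 202 = 251; E(K, 251) = 147.
C[5]: P[5] ⊕ 147 = 57; E(K, 57) = 81.
C[6]: P[6] ⊕ 81 = 117; E(K, 117) = 29.

C[1] = 43, C[2] = 123, C[3] = 202, C[4] = 147, C[5] = 81, C[6] = 29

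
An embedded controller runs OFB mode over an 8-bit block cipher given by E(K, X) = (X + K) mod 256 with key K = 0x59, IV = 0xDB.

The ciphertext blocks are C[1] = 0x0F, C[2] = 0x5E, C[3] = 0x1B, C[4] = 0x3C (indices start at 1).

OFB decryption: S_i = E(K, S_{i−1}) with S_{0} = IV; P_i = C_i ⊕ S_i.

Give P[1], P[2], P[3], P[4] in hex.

P[1] = 0x3B, P[2] = 0xD3, P[3] = 0xFD, P[4] = 0x03

P[1]: S = E(K, 0xDB) = 0x34; 0x0F ⊕ 0x34 = 0x3B.
P[2]: S = E(K, 0x34) = 0x8D; 0x5E ⊕ 0x8D = 0xD3.
P[3]: S = E(K, 0x8D) = 0xE6; 0x1B ⊕ 0xE6 = 0xFD.
P[4]: S = E(K, 0xE6) = 0x3F; 0x3C ⊕ 0x3F = 0x03.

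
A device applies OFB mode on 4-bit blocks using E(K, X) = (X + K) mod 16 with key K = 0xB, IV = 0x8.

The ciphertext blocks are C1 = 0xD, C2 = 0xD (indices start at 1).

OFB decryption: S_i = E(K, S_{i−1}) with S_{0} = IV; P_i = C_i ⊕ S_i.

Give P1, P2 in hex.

P1: S = E(K, 0x8) = 0x3; 0xD ⊕ 0x3 = 0xE.
P2: S = E(K, 0x3) = 0xE; 0xD ⊕ 0xE = 0x3.

P1 = 0xE, P2 = 0x3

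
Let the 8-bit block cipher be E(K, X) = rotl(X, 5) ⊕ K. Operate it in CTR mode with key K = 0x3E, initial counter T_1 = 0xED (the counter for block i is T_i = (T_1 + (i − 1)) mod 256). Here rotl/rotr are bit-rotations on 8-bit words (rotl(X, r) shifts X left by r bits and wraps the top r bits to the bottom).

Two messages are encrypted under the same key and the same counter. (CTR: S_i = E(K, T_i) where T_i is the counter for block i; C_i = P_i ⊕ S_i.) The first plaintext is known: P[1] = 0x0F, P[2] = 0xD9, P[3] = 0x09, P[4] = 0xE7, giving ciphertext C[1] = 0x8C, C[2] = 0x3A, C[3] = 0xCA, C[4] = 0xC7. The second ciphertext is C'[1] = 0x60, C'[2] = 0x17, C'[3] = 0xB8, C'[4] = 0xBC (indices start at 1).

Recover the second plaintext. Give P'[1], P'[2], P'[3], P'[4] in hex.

In CTR with a reused counter, both messages share the same keystream S_i, so C_i ⊕ C'_i = P_i ⊕ P'_i and thus P'_i = P_i ⊕ C_i ⊕ C'_i.
P'[1]: 0x0F ⊕ 0x8C ⊕ 0x60 = 0xE3.
P'[2]: 0xD9 ⊕ 0x3A ⊕ 0x17 = 0xF4.
P'[3]: 0x09 ⊕ 0xCA ⊕ 0xB8 = 0x7B.
P'[4]: 0xE7 ⊕ 0xC7 ⊕ 0xBC = 0x9C.

P'[1] = 0xE3, P'[2] = 0xF4, P'[3] = 0x7B, P'[4] = 0x9C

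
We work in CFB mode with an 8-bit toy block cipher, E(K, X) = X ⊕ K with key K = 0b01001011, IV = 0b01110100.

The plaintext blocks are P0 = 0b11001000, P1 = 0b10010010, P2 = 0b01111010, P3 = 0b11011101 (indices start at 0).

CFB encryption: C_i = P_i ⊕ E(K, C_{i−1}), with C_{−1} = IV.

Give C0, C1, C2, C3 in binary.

C0: E(K, 0b01110100) = 0b00111111; 0b11001000 ⊕ 0b00111111 = 0b11110111.
C1: E(K, 0b11110111) = 0b10111100; 0b10010010 ⊕ 0b10111100 = 0b00101110.
C2: E(K, 0b00101110) = 0b01100101; 0b01111010 ⊕ 0b01100101 = 0b00011111.
C3: E(K, 0b00011111) = 0b01010100; 0b11011101 ⊕ 0b01010100 = 0b10001001.

C0 = 0b11110111, C1 = 0b00101110, C2 = 0b00011111, C3 = 0b10001001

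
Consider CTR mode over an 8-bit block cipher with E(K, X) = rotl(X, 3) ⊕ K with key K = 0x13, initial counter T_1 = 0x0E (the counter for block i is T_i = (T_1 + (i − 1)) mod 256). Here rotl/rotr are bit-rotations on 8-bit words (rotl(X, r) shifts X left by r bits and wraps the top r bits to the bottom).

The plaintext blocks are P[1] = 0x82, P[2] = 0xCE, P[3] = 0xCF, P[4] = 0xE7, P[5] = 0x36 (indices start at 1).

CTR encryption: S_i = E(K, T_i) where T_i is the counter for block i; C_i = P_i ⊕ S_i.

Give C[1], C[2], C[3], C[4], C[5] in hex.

C[1]: T = 0x0E, S = E(K, T) = 0x63; 0x82 ⊕ 0x63 = 0xE1.
C[2]: T = 0x0F, S = E(K, T) = 0x6B; 0xCE ⊕ 0x6B = 0xA5.
C[3]: T = 0x10, S = E(K, T) = 0x93; 0xCF ⊕ 0x93 = 0x5C.
C[4]: T = 0x11, S = E(K, T) = 0x9B; 0xE7 ⊕ 0x9B = 0x7C.
C[5]: T = 0x12, S = E(K, T) = 0x83; 0x36 ⊕ 0x83 = 0xB5.

C[1] = 0xE1, C[2] = 0xA5, C[3] = 0x5C, C[4] = 0x7C, C[5] = 0xB5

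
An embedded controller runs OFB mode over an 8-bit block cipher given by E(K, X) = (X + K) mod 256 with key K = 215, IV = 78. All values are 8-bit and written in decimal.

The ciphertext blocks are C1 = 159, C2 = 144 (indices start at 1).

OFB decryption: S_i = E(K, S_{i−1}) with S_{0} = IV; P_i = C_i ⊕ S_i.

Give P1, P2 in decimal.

P1 = 186, P2 = 108

P1: S = E(K, 78) = 37; 159 ⊕ 37 = 186.
P2: S = E(K, 37) = 252; 144 ⊕ 252 = 108.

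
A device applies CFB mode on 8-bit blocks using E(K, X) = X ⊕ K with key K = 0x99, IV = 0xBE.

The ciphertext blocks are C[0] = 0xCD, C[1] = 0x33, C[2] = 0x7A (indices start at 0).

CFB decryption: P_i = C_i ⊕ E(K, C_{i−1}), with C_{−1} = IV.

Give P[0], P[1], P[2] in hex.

P[0] = 0xEA, P[1] = 0x67, P[2] = 0xD0

P[0]: E(K, 0xBE) = 0x27; 0xCD ⊕ 0x27 = 0xEA.
P[1]: E(K, 0xCD) = 0x54; 0x33 ⊕ 0x54 = 0x67.
P[2]: E(K, 0x33) = 0xAA; 0x7A ⊕ 0xAA = 0xD0.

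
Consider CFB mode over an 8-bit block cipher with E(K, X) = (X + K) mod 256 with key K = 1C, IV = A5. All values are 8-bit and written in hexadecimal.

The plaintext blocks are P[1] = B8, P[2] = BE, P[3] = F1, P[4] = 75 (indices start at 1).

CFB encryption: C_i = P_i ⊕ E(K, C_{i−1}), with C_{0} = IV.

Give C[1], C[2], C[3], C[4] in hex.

C[1] = 79, C[2] = 2B, C[3] = B6, C[4] = A7

C[1]: E(K, A5) = C1; B8 ⊕ C1 = 79.
C[2]: E(K, 79) = 95; BE ⊕ 95 = 2B.
C[3]: E(K, 2B) = 47; F1 ⊕ 47 = B6.
C[4]: E(K, B6) = D2; 75 ⊕ D2 = A7.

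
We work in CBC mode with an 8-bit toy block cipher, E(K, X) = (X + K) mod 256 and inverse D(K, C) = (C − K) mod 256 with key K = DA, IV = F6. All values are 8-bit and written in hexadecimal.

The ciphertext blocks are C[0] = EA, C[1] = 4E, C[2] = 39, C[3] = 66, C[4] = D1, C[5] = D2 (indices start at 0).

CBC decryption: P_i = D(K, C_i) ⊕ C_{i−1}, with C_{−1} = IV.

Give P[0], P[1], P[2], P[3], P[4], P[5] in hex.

P[0] = E6, P[1] = 9E, P[2] = 11, P[3] = B5, P[4] = 91, P[5] = 29

P[0]: D(K, EA) = 10; 10 ⊕ F6 = E6.
P[1]: D(K, 4E) = 74; 74 ⊕ EA = 9E.
P[2]: D(K, 39) = 5F; 5F ⊕ 4E = 11.
P[3]: D(K, 66) = 8C; 8C ⊕ 39 = B5.
P[4]: D(K, D1) = F7; F7 ⊕ 66 = 91.
P[5]: D(K, D2) = F8; F8 ⊕ D1 = 29.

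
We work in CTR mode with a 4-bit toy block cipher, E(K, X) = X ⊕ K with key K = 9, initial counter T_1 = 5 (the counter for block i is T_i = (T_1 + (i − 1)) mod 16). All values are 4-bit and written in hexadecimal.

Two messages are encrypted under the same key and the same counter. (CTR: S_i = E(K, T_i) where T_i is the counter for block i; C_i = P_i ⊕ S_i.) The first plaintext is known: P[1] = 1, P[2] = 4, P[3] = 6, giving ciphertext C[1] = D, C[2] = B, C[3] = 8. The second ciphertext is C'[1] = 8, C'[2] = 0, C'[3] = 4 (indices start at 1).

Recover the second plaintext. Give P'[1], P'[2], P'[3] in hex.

P'[1] = 4, P'[2] = F, P'[3] = A

In CTR with a reused counter, both messages share the same keystream S_i, so C_i ⊕ C'_i = P_i ⊕ P'_i and thus P'_i = P_i ⊕ C_i ⊕ C'_i.
P'[1]: 1 ⊕ D ⊕ 8 = 4.
P'[2]: 4 ⊕ B ⊕ 0 = F.
P'[3]: 6 ⊕ 8 ⊕ 4 = A.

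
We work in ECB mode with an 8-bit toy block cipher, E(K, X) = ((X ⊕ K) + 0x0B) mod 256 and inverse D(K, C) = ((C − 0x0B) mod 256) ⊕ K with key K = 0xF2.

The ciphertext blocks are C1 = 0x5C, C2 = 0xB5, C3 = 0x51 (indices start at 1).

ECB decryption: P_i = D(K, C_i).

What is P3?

P3 = 0xB4

P3: D(K, 0x51) = 0xB4.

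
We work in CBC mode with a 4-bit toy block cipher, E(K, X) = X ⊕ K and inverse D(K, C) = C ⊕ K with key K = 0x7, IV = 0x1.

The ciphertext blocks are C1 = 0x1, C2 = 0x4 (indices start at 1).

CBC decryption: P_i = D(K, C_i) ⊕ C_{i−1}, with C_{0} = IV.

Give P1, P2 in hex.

P1 = 0x7, P2 = 0x2

P1: D(K, 0x1) = 0x6; 0x6 ⊕ 0x1 = 0x7.
P2: D(K, 0x4) = 0x3; 0x3 ⊕ 0x1 = 0x2.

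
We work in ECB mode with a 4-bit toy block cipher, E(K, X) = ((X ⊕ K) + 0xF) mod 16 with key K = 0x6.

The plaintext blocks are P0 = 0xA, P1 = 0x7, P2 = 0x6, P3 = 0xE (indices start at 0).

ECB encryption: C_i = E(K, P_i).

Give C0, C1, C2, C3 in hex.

C0: E(K, 0xA) = 0xB.
C1: E(K, 0x7) = 0x0.
C2: E(K, 0x6) = 0xF.
C3: E(K, 0xE) = 0x7.

C0 = 0xB, C1 = 0x0, C2 = 0xF, C3 = 0x7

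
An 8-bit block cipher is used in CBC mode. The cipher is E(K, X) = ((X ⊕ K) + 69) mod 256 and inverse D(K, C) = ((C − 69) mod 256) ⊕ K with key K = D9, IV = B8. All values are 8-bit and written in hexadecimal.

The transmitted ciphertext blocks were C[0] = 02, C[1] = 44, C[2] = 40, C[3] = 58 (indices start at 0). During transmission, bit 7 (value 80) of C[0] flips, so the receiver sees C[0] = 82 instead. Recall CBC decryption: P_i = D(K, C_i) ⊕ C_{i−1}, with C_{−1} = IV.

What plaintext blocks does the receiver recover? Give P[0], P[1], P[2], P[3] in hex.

P[0] = 78, P[1] = 80, P[2] = 4A, P[3] = 76

Only C[0] changed, to 82. In CBC, a change in C_i garbles P_i and flips the same bit in P_{i+1}. Decrypting the received ciphertext:
P[0]: D(K, 82) = C0; C0 ⊕ B8 = 78.
P[1]: D(K, 44) = 02; 02 ⊕ 82 = 80.
P[2]: D(K, 40) = 0E; 0E ⊕ 44 = 4A.
P[3]: D(K, 58) = 36; 36 ⊕ 40 = 76.
Blocks that differ from the original plaintext: P[0], P[1].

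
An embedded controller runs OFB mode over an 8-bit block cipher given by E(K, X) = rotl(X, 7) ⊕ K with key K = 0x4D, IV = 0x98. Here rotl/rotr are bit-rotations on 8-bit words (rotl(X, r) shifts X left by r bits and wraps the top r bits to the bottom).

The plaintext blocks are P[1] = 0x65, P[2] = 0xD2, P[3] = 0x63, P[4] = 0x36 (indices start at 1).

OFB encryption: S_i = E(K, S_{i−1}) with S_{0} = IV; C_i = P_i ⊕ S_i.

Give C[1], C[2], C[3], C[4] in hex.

C[1] = 0x64, C[2] = 0x1F, C[3] = 0xC8, C[4] = 0xAE

C[1]: S = E(K, 0x98) = 0x01; 0x65 ⊕ 0x01 = 0x64.
C[2]: S = E(K, 0x01) = 0xCD; 0xD2 ⊕ 0xCD = 0x1F.
C[3]: S = E(K, 0xCD) = 0xAB; 0x63 ⊕ 0xAB = 0xC8.
C[4]: S = E(K, 0xAB) = 0x98; 0x36 ⊕ 0x98 = 0xAE.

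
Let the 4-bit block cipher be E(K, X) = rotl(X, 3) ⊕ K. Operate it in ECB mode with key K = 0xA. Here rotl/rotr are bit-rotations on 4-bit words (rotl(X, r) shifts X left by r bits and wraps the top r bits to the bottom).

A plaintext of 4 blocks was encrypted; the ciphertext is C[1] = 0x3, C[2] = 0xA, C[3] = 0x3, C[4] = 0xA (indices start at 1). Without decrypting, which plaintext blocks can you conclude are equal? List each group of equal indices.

ECB encrypts each block independently with the same key, so equal ciphertext blocks imply equal plaintext blocks.
C[1] = C[3] = 0x3, so P[1] = P[3].
C[2] = C[4] = 0xA, so P[2] = P[4].

P[1] = P[3]; P[2] = P[4]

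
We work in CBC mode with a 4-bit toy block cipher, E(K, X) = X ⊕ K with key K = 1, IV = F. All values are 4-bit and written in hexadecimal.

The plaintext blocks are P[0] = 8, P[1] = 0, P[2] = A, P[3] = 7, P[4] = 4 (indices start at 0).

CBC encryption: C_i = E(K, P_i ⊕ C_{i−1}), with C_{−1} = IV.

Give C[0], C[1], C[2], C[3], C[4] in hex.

C[0] = 6, C[1] = 7, C[2] = C, C[3] = A, C[4] = F

C[0]: P[0] ⊕ F = 7; E(K, 7) = 6.
C[1]: P[1] ⊕ 6 = 6; E(K, 6) = 7.
C[2]: P[2] ⊕ 7 = D; E(K, D) = C.
C[3]: P[3] ⊕ C = B; E(K, B) = A.
C[4]: P[4] ⊕ A = E; E(K, E) = F.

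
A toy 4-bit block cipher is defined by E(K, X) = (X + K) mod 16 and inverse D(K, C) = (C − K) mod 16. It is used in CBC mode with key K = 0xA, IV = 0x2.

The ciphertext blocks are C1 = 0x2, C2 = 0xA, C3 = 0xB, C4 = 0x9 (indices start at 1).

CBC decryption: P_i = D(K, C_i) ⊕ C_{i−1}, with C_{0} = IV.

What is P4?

P4 = 0x4

P4: D(K, 0x9) = 0xF; 0xF ⊕ 0xB = 0x4.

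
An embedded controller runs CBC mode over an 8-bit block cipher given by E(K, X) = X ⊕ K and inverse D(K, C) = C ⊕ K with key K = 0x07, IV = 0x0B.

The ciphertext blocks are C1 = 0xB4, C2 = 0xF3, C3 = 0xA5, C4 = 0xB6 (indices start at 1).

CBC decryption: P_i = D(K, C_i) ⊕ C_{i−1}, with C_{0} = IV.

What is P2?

P2 = 0x40

P2: D(K, 0xF3) = 0xF4; 0xF4 ⊕ 0xB4 = 0x40.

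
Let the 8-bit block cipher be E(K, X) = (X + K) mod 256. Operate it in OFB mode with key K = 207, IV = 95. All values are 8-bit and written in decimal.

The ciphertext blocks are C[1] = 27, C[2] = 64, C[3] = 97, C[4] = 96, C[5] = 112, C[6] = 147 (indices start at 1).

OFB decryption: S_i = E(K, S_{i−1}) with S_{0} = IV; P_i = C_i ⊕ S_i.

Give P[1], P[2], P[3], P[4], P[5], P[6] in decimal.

P[1] = 53, P[2] = 189, P[3] = 173, P[4] = 251, P[5] = 26, P[6] = 170

P[1]: S = E(K, 95) = 46; 27 ⊕ 46 = 53.
P[2]: S = E(K, 46) = 253; 64 ⊕ 253 = 189.
P[3]: S = E(K, 253) = 204; 97 ⊕ 204 = 173.
P[4]: S = E(K, 204) = 155; 96 ⊕ 155 = 251.
P[5]: S = E(K, 155) = 106; 112 ⊕ 106 = 26.
P[6]: S = E(K, 106) = 57; 147 ⊕ 57 = 170.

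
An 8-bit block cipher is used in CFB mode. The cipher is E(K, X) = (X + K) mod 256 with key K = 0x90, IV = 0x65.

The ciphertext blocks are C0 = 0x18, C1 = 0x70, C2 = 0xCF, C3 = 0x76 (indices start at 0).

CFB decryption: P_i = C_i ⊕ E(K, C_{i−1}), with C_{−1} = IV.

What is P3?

P3: E(K, 0xCF) = 0x5F; 0x76 ⊕ 0x5F = 0x29.

P3 = 0x29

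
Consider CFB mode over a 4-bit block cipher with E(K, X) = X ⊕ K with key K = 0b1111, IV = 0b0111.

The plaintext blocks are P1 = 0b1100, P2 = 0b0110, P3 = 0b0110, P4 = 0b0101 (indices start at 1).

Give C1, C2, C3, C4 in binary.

C1 = 0b0100, C2 = 0b1101, C3 = 0b0100, C4 = 0b1110

CFB encryption: C_i = P_i ⊕ E(K, C_{i−1}), with C_{0} = IV.
C1: E(K, 0b0111) = 0b1000; 0b1100 ⊕ 0b1000 = 0b0100.
C2: E(K, 0b0100) = 0b1011; 0b0110 ⊕ 0b1011 = 0b1101.
C3: E(K, 0b1101) = 0b0010; 0b0110 ⊕ 0b0010 = 0b0100.
C4: E(K, 0b0100) = 0b1011; 0b0101 ⊕ 0b1011 = 0b1110.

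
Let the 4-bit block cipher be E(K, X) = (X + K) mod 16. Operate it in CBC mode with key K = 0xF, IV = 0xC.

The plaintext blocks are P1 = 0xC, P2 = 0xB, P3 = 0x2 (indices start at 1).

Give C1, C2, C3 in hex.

C1 = 0xF, C2 = 0x3, C3 = 0x0

CBC encryption: C_i = E(K, P_i ⊕ C_{i−1}), with C_{0} = IV.
C1: P1 ⊕ 0xC = 0x0; E(K, 0x0) = 0xF.
C2: P2 ⊕ 0xF = 0x4; E(K, 0x4) = 0x3.
C3: P3 ⊕ 0x3 = 0x1; E(K, 0x1) = 0x0.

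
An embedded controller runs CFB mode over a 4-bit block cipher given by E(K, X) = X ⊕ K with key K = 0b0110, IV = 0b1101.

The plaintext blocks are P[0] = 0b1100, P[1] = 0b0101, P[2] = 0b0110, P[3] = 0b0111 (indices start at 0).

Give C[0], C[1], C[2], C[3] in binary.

CFB encryption: C_i = P_i ⊕ E(K, C_{i−1}), with C_{−1} = IV.
C[0]: E(K, 0b1101) = 0b1011; 0b1100 ⊕ 0b1011 = 0b0111.
C[1]: E(K, 0b0111) = 0b0001; 0b0101 ⊕ 0b0001 = 0b0100.
C[2]: E(K, 0b0100) = 0b0010; 0b0110 ⊕ 0b0010 = 0b0100.
C[3]: E(K, 0b0100) = 0b0010; 0b0111 ⊕ 0b0010 = 0b0101.

C[0] = 0b0111, C[1] = 0b0100, C[2] = 0b0100, C[3] = 0b0101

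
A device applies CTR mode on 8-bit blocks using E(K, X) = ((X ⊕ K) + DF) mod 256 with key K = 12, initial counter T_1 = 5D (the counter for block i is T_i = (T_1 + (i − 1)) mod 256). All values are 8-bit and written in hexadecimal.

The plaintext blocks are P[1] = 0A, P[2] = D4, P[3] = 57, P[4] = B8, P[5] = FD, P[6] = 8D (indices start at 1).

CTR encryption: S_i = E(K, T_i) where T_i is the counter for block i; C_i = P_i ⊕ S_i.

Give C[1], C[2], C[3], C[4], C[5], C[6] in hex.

C[1]: T = 5D, S = E(K, T) = 2E; 0A ⊕ 2E = 24.
C[2]: T = 5E, S = E(K, T) = 2B; D4 ⊕ 2B = FF.
C[3]: T = 5F, S = E(K, T) = 2C; 57 ⊕ 2C = 7B.
C[4]: T = 60, S = E(K, T) = 51; B8 ⊕ 51 = E9.
C[5]: T = 61, S = E(K, T) = 52; FD ⊕ 52 = AF.
C[6]: T = 62, S = E(K, T) = 4F; 8D ⊕ 4F = C2.

C[1] = 24, C[2] = FF, C[3] = 7B, C[4] = E9, C[5] = AF, C[6] = C2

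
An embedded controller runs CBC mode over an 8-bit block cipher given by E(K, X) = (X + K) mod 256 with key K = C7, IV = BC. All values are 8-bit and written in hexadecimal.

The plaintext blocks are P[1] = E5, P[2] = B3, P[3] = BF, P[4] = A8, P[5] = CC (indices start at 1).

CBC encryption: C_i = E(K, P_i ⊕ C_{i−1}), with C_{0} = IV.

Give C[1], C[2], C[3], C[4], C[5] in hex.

C[1]: P[1] ⊕ BC = 59; E(K, 59) = 20.
C[2]: P[2] ⊕ 20 = 93; E(K, 93) = 5A.
C[3]: P[3] ⊕ 5A = E5; E(K, E5) = AC.
C[4]: P[4] ⊕ AC = 04; E(K, 04) = CB.
C[5]: P[5] ⊕ CB = 07; E(K, 07) = CE.

C[1] = 20, C[2] = 5A, C[3] = AC, C[4] = CB, C[5] = CE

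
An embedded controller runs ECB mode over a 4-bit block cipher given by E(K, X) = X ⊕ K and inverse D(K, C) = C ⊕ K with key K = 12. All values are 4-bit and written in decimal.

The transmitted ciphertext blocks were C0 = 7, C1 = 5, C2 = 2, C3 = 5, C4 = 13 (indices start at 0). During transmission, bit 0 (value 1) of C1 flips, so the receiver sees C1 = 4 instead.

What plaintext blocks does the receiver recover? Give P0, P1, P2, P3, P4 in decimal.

ECB decryption: P_i = D(K, C_i).
Only C1 changed, to 4. In ECB, a change in C_i affects only P_i. Decrypting the received ciphertext:
P0: D(K, 7) = 11.
P1: D(K, 4) = 8.
P2: D(K, 2) = 14.
P3: D(K, 5) = 9.
P4: D(K, 13) = 1.
Blocks that differ from the original plaintext: P1.

P0 = 11, P1 = 8, P2 = 14, P3 = 9, P4 = 1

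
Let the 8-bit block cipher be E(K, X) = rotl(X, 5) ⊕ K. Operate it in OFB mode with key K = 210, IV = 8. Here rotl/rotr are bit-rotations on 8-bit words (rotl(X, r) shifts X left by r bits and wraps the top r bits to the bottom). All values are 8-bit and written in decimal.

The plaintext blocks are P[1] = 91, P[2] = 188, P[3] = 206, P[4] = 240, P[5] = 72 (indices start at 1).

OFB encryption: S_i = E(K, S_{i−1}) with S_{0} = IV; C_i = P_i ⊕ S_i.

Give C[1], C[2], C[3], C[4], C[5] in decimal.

C[1] = 136, C[2] = 20, C[3] = 9, C[4] = 218, C[5] = 223

C[1]: S = E(K, 8) = 211; 91 ⊕ 211 = 136.
C[2]: S = E(K, 211) = 168; 188 ⊕ 168 = 20.
C[3]: S = E(K, 168) = 199; 206 ⊕ 199 = 9.
C[4]: S = E(K, 199) = 42; 240 ⊕ 42 = 218.
C[5]: S = E(K, 42) = 151; 72 ⊕ 151 = 223.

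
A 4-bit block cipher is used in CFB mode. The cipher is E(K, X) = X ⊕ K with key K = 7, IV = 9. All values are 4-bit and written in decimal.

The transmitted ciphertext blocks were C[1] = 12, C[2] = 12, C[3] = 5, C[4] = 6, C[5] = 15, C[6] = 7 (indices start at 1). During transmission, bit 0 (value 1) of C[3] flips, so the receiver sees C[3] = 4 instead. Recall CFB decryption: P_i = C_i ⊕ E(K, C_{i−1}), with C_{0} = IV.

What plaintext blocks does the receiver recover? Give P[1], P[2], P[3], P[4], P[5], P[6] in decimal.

Only C[3] changed, to 4. In CFB, a change in C_i flips the same bit in P_i and garbles P_{i+1}. Decrypting the received ciphertext:
P[1]: E(K, 9) = 14; 12 ⊕ 14 = 2.
P[2]: E(K, 12) = 11; 12 ⊕ 11 = 7.
P[3]: E(K, 12) = 11; 4 ⊕ 11 = 15.
P[4]: E(K, 4) = 3; 6 ⊕ 3 = 5.
P[5]: E(K, 6) = 1; 15 ⊕ 1 = 14.
P[6]: E(K, 15) = 8; 7 ⊕ 8 = 15.
Blocks that differ from the original plaintext: P[3], P[4].

P[1] = 2, P[2] = 7, P[3] = 15, P[4] = 5, P[5] = 14, P[6] = 15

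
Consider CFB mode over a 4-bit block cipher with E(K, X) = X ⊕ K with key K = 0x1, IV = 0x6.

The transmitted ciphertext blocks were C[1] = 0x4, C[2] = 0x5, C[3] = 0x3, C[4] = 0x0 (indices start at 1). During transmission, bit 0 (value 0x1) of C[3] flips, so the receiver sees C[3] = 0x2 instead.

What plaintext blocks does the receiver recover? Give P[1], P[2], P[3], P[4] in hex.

P[1] = 0x3, P[2] = 0x0, P[3] = 0x6, P[4] = 0x3

CFB decryption: P_i = C_i ⊕ E(K, C_{i−1}), with C_{0} = IV.
Only C[3] changed, to 0x2. In CFB, a change in C_i flips the same bit in P_i and garbles P_{i+1}. Decrypting the received ciphertext:
P[1]: E(K, 0x6) = 0x7; 0x4 ⊕ 0x7 = 0x3.
P[2]: E(K, 0x4) = 0x5; 0x5 ⊕ 0x5 = 0x0.
P[3]: E(K, 0x5) = 0x4; 0x2 ⊕ 0x4 = 0x6.
P[4]: E(K, 0x2) = 0x3; 0x0 ⊕ 0x3 = 0x3.
Blocks that differ from the original plaintext: P[3], P[4].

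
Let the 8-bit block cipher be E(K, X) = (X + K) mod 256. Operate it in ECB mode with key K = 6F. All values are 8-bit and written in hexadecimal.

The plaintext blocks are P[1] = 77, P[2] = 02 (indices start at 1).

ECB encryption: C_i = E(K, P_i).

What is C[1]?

C[1]: E(K, 77) = E6.

C[1] = E6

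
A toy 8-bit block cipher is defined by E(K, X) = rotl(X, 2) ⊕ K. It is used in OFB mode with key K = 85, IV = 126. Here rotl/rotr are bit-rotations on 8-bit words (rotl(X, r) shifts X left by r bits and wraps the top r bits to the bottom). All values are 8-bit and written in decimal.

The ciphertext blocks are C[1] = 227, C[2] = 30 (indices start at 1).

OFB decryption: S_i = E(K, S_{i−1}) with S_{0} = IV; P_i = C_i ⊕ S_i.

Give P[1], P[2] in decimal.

P[1]: S = E(K, 126) = 172; 227 ⊕ 172 = 79.
P[2]: S = E(K, 172) = 231; 30 ⊕ 231 = 249.

P[1] = 79, P[2] = 249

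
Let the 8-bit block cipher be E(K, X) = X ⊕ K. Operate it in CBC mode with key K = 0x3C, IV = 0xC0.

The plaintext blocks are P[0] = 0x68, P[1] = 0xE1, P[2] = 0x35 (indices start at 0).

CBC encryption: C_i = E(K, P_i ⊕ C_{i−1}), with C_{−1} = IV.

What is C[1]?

C[1] = 0x49

C[0]: P[0] ⊕ 0xC0 = 0xA8; E(K, 0xA8) = 0x94.
C[1]: P[1] ⊕ 0x94 = 0x75; E(K, 0x75) = 0x49.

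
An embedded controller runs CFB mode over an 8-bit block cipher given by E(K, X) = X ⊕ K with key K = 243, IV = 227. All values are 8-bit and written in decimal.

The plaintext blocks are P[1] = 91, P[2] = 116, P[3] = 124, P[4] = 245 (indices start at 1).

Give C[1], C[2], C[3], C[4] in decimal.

C[1] = 75, C[2] = 204, C[3] = 67, C[4] = 69

CFB encryption: C_i = P_i ⊕ E(K, C_{i−1}), with C_{0} = IV.
C[1]: E(K, 227) = 16; 91 ⊕ 16 = 75.
C[2]: E(K, 75) = 184; 116 ⊕ 184 = 204.
C[3]: E(K, 204) = 63; 124 ⊕ 63 = 67.
C[4]: E(K, 67) = 176; 245 ⊕ 176 = 69.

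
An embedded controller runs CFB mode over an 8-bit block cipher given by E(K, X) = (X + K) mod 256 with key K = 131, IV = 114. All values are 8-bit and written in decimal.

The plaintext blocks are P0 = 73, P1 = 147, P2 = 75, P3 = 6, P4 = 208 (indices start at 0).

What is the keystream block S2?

47

CFB encryption: C_i = P_i ⊕ E(K, C_{i−1}), with C_{−1} = IV.
C0: E(K, 114) = 245; 73 ⊕ 245 = 188.
C1: E(K, 188) = 63; 147 ⊕ 63 = 172.
C2: E(K, 172) = 47; 75 ⊕ 47 = 100.
So S2 = 47.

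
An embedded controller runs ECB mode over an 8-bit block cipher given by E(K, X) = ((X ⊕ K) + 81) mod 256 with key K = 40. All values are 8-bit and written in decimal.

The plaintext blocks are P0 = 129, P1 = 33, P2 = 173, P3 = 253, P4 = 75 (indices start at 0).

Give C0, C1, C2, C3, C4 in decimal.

C0 = 250, C1 = 90, C2 = 214, C3 = 38, C4 = 180

ECB encryption: C_i = E(K, P_i).
C0: E(K, 129) = 250.
C1: E(K, 33) = 90.
C2: E(K, 173) = 214.
C3: E(K, 253) = 38.
C4: E(K, 75) = 180.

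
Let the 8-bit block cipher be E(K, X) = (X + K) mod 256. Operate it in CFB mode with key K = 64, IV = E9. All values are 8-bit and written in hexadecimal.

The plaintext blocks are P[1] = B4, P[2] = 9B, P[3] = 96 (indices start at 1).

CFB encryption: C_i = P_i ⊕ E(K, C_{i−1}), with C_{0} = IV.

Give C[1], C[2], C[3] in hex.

C[1] = F9, C[2] = C6, C[3] = BC

C[1]: E(K, E9) = 4D; B4 ⊕ 4D = F9.
C[2]: E(K, F9) = 5D; 9B ⊕ 5D = C6.
C[3]: E(K, C6) = 2A; 96 ⊕ 2A = BC.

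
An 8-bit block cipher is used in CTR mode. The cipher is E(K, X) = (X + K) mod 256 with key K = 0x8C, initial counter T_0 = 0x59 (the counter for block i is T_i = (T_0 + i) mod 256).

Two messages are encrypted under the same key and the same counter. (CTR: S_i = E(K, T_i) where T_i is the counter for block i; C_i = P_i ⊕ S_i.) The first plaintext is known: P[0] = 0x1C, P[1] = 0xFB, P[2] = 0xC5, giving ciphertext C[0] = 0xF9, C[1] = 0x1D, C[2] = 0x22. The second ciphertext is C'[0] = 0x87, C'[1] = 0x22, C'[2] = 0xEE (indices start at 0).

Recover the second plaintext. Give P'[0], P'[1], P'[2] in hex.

P'[0] = 0x62, P'[1] = 0xC4, P'[2] = 0x09

In CTR with a reused counter, both messages share the same keystream S_i, so C_i ⊕ C'_i = P_i ⊕ P'_i and thus P'_i = P_i ⊕ C_i ⊕ C'_i.
P'[0]: 0x1C ⊕ 0xF9 ⊕ 0x87 = 0x62.
P'[1]: 0xFB ⊕ 0x1D ⊕ 0x22 = 0xC4.
P'[2]: 0xC5 ⊕ 0x22 ⊕ 0xEE = 0x09.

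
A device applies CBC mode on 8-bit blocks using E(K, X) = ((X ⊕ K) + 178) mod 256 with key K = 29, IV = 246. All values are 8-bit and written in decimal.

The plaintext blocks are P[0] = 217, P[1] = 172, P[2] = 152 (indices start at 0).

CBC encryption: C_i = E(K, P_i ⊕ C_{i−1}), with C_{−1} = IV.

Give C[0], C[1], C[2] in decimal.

C[0]: P[0] ⊕ 246 = 47; E(K, 47) = 228.
C[1]: P[1] ⊕ 228 = 72; E(K, 72) = 7.
C[2]: P[2] ⊕ 7 = 159; E(K, 159) = 52.

C[0] = 228, C[1] = 7, C[2] = 52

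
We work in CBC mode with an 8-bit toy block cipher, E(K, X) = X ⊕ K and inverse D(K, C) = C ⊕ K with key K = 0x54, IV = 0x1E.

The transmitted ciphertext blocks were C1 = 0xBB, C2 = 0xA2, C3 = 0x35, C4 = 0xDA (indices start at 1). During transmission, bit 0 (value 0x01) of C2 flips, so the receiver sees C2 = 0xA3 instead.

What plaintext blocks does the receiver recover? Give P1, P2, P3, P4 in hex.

CBC decryption: P_i = D(K, C_i) ⊕ C_{i−1}, with C_{0} = IV.
Only C2 changed, to 0xA3. In CBC, a change in C_i garbles P_i and flips the same bit in P_{i+1}. Decrypting the received ciphertext:
P1: D(K, 0xBB) = 0xEF; 0xEF ⊕ 0x1E = 0xF1.
P2: D(K, 0xA3) = 0xF7; 0xF7 ⊕ 0xBB = 0x4C.
P3: D(K, 0x35) = 0x61; 0x61 ⊕ 0xA3 = 0xC2.
P4: D(K, 0xDA) = 0x8E; 0x8E ⊕ 0x35 = 0xBB.
Blocks that differ from the original plaintext: P2, P3.

P1 = 0xF1, P2 = 0x4C, P3 = 0xC2, P4 = 0xBB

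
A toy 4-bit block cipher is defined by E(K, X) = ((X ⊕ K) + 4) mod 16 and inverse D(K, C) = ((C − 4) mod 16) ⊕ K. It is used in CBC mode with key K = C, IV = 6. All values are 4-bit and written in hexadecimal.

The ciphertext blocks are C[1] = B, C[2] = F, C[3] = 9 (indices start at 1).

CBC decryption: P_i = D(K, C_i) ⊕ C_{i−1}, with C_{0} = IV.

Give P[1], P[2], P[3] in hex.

P[1] = D, P[2] = C, P[3] = 6

P[1]: D(K, B) = B; B ⊕ 6 = D.
P[2]: D(K, F) = 7; 7 ⊕ B = C.
P[3]: D(K, 9) = 9; 9 ⊕ F = 6.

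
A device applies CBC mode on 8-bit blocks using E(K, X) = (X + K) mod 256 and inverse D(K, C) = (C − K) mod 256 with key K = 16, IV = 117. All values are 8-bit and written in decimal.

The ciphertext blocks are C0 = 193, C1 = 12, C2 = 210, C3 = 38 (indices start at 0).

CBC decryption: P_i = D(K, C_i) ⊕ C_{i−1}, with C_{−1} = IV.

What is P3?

P3: D(K, 38) = 22; 22 ⊕ 210 = 196.

P3 = 196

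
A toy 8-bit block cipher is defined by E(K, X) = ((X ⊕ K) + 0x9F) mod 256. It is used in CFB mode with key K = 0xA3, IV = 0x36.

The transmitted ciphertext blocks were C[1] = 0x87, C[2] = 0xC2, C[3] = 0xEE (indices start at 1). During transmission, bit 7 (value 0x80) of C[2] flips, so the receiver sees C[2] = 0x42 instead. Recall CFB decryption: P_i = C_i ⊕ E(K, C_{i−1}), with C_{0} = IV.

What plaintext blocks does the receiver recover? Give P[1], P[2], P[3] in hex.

P[1] = 0xB3, P[2] = 0x81, P[3] = 0x6E

Only C[2] changed, to 0x42. In CFB, a change in C_i flips the same bit in P_i and garbles P_{i+1}. Decrypting the received ciphertext:
P[1]: E(K, 0x36) = 0x34; 0x87 ⊕ 0x34 = 0xB3.
P[2]: E(K, 0x87) = 0xC3; 0x42 ⊕ 0xC3 = 0x81.
P[3]: E(K, 0x42) = 0x80; 0xEE ⊕ 0x80 = 0x6E.
Blocks that differ from the original plaintext: P[2], P[3].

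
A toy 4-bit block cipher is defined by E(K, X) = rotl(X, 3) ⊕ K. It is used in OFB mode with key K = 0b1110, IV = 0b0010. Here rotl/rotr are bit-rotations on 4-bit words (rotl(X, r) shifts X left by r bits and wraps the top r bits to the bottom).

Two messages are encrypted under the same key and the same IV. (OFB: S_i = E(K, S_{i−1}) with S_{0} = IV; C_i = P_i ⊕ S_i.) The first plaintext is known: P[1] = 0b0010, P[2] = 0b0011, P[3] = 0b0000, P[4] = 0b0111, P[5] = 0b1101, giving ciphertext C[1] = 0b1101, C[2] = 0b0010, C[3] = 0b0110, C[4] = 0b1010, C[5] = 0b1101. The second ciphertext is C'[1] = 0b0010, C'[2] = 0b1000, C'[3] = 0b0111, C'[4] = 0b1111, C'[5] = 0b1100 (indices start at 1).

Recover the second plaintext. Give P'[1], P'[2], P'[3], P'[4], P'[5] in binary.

P'[1] = 0b1101, P'[2] = 0b1001, P'[3] = 0b0001, P'[4] = 0b0010, P'[5] = 0b1100

In OFB with a reused IV, both messages share the same keystream S_i, so C_i ⊕ C'_i = P_i ⊕ P'_i and thus P'_i = P_i ⊕ C_i ⊕ C'_i.
P'[1]: 0b0010 ⊕ 0b1101 ⊕ 0b0010 = 0b1101.
P'[2]: 0b0011 ⊕ 0b0010 ⊕ 0b1000 = 0b1001.
P'[3]: 0b0000 ⊕ 0b0110 ⊕ 0b0111 = 0b0001.
P'[4]: 0b0111 ⊕ 0b1010 ⊕ 0b1111 = 0b0010.
P'[5]: 0b1101 ⊕ 0b1101 ⊕ 0b1100 = 0b1100.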